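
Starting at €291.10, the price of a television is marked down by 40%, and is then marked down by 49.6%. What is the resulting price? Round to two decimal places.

€88.03

40% decrease: €291.10 × 0.6 = €174.66.
After the 49.6% decrease: €174.66 × 0.504 = €88.02864 ≈ €88.03.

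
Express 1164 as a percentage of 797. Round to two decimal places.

1164 ÷ 797 ≈ 146.05%.

146.05%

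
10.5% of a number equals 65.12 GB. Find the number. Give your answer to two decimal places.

65.12 GB ÷ 0.105 ≈ 620.19 GB.

620.19 GB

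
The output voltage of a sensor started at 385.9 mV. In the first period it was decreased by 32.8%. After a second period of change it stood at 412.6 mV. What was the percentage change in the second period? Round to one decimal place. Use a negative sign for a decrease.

59.1%

After the first period: 385.9 × 0.672 = 259.3248.
Second-period multiplier: 412.6 ÷ 259.3248 ≈ 1.59105.
That is a change of 59.1%.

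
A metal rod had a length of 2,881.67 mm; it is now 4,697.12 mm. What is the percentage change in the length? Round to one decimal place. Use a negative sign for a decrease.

Change: 4,697.12 − 2,881.67 = 1,815.45.
Relative to the original: 1,815.45 ÷ 2,881.67 ≈ 63.0%.

63.0%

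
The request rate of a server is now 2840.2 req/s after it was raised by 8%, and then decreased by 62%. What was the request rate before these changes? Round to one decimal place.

6920.6 req/s

The overall multiplier applied was 1.08 × 0.38 = 0.4104.
So the original request rate was 2840.2 ÷ 0.4104 ≈ 6920.6 req/s.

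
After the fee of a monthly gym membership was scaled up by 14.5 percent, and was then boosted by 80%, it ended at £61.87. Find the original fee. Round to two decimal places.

The overall multiplier applied was 1.145 × 1.8 = 2.061.
So the original fee was £61.87 ÷ 2.061 ≈ £30.02.

£30.02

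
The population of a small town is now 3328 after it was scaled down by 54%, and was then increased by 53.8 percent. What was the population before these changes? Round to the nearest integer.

Undoing the 53.8% increase: 3328 ÷ 1.538 ≈ 2163.849155.
Undoing the 54% decrease: 2163.849155 ÷ 0.46 ≈ 4704.

4704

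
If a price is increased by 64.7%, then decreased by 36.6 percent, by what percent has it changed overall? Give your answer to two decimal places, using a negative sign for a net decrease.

A 64.7% increase multiplies by 1.647.
Then a 36.6% decrease: 1.647 × 0.634 = 1.044198.
Overall factor 1.044198, i.e. 4.42%.

4.42%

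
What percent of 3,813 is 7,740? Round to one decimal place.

203.0%

7,740 ÷ 3,813 ≈ 203.0%.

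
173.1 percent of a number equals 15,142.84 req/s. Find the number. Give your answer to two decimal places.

15,142.84 req/s ÷ 1.731 ≈ 8,748.03 req/s.

8,748.03 req/s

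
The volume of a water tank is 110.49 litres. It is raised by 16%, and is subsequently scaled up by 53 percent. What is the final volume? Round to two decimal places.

After the 16% increase: 110.49 × 1.16 = 128.1684.
Apply the 53% increase: 128.1684 × 1.53 = 196.097652 ≈ 196.10.

196.10 litres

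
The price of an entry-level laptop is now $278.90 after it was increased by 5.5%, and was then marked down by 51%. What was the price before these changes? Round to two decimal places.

Undoing the 51% decrease: $278.90 ÷ 0.49 ≈ $569.183673.
Undoing the 5.5% increase: $569.183673 ÷ 1.055 ≈ $539.51.

$539.51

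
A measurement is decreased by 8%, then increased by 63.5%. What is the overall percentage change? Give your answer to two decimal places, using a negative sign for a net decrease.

The combined multiplier is 0.92 × 1.635 = 1.5042.
That corresponds to an increase of 50.42%.

50.42%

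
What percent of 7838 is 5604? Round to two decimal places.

5604 ÷ 7838 ≈ 71.50%.

71.50%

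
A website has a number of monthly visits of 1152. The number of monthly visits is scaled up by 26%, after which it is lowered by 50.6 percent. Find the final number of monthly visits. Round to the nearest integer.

Each change multiplies by a factor: 1.26 × 0.494 = 0.62244.
1152 × 0.62244 = 717.05088 ≈ 717.

717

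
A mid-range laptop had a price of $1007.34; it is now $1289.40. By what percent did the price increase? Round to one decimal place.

Change: $1289.40 − $1007.34 = $282.06.
Relative to the original: $282.06 ÷ $1007.34 ≈ 28.0%.
So the price increased by 28.0%.

28.0%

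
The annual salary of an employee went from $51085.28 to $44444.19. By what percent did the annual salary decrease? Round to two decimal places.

Change: $44444.19 − $51085.28 = -$6641.09.
Relative to the original: -$6641.09 ÷ $51085.28 ≈ -13.00%.
So the annual salary decreased by 13.00%.

13.00%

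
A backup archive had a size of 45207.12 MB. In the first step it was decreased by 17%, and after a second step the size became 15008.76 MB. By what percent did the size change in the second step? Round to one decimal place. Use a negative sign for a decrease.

-60.0%

After the first step: 45207.12 × 0.83 = 37521.9096.
Second-step multiplier: 15008.76 ÷ 37521.9096 ≈ 0.4.
That is a change of -60.0%.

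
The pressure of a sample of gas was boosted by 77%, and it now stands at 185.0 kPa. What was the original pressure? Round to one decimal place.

The overall multiplier applied was 1.77.
So the original pressure was 185.0 ÷ 1.77 ≈ 104.5 kPa.

104.5 kPa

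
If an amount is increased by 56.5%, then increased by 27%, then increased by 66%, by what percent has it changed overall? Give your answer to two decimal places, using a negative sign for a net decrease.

229.93%

The combined multiplier is 1.565 × 1.27 × 1.66 = 3.299333.
That corresponds to an increase of 229.93%.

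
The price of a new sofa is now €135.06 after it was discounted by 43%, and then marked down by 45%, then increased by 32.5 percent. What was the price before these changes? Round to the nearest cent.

€325.14

Undoing the 32.5% increase: €135.06 ÷ 1.325 ≈ €101.932075.
Undoing the 45% decrease: €101.932075 ÷ 0.55 ≈ €185.331045.
Undoing the 43% decrease: €185.331045 ÷ 0.57 ≈ €325.14.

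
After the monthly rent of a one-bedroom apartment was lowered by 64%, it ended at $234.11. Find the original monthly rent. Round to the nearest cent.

$650.31

The overall multiplier applied was 0.36.
So the original monthly rent was $234.11 ÷ 0.36 ≈ $650.31.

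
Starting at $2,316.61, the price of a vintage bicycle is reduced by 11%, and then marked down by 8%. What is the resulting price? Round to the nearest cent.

Each change multiplies by a factor: 0.89 × 0.92 = 0.8188.
$2,316.61 × 0.8188 = $1896.840268 ≈ $1,896.84.

$1,896.84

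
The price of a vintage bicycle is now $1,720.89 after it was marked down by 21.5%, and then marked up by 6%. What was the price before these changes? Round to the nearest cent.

The overall multiplier applied was 0.785 × 1.06 = 0.8321.
So the original price was $1,720.89 ÷ 0.8321 ≈ $2,068.13.

$2,068.13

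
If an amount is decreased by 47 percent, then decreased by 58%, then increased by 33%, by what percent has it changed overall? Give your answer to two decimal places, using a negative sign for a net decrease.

-70.39%

A 47% decrease multiplies by 0.53.
Then a 58% decrease: 0.53 × 0.42 = 0.2226.
Then a 33% increase: 0.2226 × 1.33 = 0.296058.
Overall factor 0.296058, i.e. -70.39%.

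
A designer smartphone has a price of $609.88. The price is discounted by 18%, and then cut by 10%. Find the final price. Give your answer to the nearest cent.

Apply the 18% decrease: $609.88 × 0.82 = $500.1016.
After the 10% decrease: $500.1016 × 0.9 = $450.09144 ≈ $450.09.

$450.09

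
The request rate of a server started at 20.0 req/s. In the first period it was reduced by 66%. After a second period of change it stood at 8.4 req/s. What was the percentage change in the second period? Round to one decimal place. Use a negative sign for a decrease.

23.5%

After the first period: 20.0 × 0.34 = 6.8.
Second-period multiplier: 8.4 ÷ 6.8 ≈ 1.23529.
That is a change of 23.5%.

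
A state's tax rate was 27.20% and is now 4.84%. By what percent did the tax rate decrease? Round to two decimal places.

82.21%

The change is 4.84 − 27.20 = -22.36 percentage points.
Relative to the original 27.20%, that is -22.36 ÷ 27.20 ≈ -82.21%.
So the tax rate fell by 82.21%.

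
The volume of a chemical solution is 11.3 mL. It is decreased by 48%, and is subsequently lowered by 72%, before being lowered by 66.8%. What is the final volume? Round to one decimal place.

Each change multiplies by a factor: 0.52 × 0.28 × 0.332 = 0.0483392.
11.3 × 0.0483392 = 0.54623296 ≈ 0.5.

0.5 mL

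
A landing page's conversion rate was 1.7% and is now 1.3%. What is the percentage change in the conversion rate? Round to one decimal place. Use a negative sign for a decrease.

-23.5%

The change is 1.3 − 1.7 = -0.4 percentage points.
Relative to the original 1.7%, that is -0.4 ÷ 1.7 ≈ -23.5%.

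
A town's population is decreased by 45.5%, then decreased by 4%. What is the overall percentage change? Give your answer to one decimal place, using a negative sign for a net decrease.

-47.7%

The combined multiplier is 0.545 × 0.96 = 0.5232.
That corresponds to a decrease of 47.7%.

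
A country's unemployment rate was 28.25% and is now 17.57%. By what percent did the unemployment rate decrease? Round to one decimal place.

37.8%

The change is 17.57 − 28.25 = -10.68 percentage points.
Relative to the original 28.25%, that is -10.68 ÷ 28.25 ≈ -37.8%.
So the unemployment rate fell by 37.8%.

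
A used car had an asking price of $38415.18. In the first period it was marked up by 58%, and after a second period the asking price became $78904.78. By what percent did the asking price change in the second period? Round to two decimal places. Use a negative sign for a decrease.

30.00%

After the first period: $38415.18 × 1.58 = $60695.9844.
Second-period multiplier: $78904.78 ÷ $60695.9844 ≈ 1.3.
That is a change of 30.00%.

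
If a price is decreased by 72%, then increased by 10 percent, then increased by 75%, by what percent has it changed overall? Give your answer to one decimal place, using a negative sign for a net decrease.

-46.1%

A 72% decrease multiplies by 0.28.
Then a 10% increase: 0.28 × 1.1 = 0.308.
Then a 75% increase: 0.308 × 1.75 = 0.539.
Overall factor 0.539, i.e. -46.1%.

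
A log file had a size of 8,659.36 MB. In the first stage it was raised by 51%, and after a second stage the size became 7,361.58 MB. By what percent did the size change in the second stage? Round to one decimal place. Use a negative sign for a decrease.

After the first stage: 8,659.36 × 1.51 = 13075.6336.
Second-stage multiplier: 7,361.58 ÷ 13075.6336 ≈ 0.563.
That is a change of -43.7%.

-43.7%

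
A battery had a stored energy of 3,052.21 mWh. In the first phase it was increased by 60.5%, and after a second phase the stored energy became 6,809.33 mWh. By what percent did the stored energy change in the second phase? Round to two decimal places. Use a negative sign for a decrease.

39.00%

After the first phase: 3,052.21 × 1.605 = 4898.79705.
Second-phase multiplier: 6,809.33 ÷ 4898.79705 ≈ 1.39.
That is a change of 39.00%.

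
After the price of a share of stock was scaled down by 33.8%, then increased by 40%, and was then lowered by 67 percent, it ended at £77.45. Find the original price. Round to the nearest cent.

£253.23

The overall multiplier applied was 0.662 × 1.4 × 0.33 = 0.305844.
So the original price was £77.45 ÷ 0.305844 ≈ £253.23.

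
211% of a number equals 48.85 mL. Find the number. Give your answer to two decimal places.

48.85 mL ÷ 2.11 ≈ 23.15 mL.

23.15 mL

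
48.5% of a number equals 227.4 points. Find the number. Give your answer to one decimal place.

468.9 points

227.4 points ÷ 0.485 ≈ 468.9 points.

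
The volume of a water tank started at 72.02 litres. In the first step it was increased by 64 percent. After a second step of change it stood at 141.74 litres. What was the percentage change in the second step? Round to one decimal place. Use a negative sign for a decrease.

20.0%

After the first step: 72.02 × 1.64 = 118.1128.
Second-step multiplier: 141.74 ÷ 118.1128 ≈ 1.20004.
That is a change of 20.0%.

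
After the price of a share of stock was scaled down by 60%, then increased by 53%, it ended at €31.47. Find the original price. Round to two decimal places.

€51.42

The overall multiplier applied was 0.4 × 1.53 = 0.612.
So the original price was €31.47 ÷ 0.612 ≈ €51.42.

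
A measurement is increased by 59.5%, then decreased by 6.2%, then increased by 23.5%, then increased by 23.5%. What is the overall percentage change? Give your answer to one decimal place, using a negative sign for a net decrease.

The combined multiplier is 1.595 × 0.938 × 1.235 × 1.235 = 2.28190437475.
That corresponds to an increase of 128.2%.

128.2%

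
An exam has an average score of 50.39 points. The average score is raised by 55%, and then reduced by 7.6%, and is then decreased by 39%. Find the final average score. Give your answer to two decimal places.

44.02 points

55% increase: 50.39 × 1.55 = 78.1045.
Apply the 7.6% decrease: 78.1045 × 0.924 = 72.168558.
After the 39% decrease: 72.168558 × 0.61 = 44.02282038 ≈ 44.02.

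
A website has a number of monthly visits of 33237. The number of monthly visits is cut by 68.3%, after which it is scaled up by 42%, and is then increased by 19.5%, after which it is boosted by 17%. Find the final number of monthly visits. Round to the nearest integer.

Apply the 68.3% decrease: 33237 × 0.317 = 10536.129.
After the 42% increase: 10536.129 × 1.42 = 14961.30318.
Apply the 19.5% increase: 14961.30318 × 1.195 = 17878.7573001.
17% increase: 17878.7573001 × 1.17 = 20918.146041117 ≈ 20918.

20918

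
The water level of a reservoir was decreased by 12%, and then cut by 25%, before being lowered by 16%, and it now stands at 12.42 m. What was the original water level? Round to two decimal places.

The overall multiplier applied was 0.88 × 0.75 × 0.84 = 0.5544.
So the original water level was 12.42 ÷ 0.5544 ≈ 22.40 m.

22.40 m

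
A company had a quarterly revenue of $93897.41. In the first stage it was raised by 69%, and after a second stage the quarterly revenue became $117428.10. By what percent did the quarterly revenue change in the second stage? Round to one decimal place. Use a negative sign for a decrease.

-26.0%

After the first stage: $93897.41 × 1.69 = $158686.6229.
Second-stage multiplier: $117428.10 ÷ $158686.6229 ≈ 0.74.
That is a change of -26.0%.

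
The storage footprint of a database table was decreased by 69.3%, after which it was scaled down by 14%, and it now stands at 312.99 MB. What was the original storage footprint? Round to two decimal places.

Undoing the 14% decrease: 312.99 ÷ 0.86 ≈ 363.94186.
Undoing the 69.3% decrease: 363.94186 ÷ 0.307 ≈ 1,185.48 MB.

1,185.48 MB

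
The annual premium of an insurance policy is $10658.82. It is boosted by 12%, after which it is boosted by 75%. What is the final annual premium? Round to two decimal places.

Each change multiplies by a factor: 1.12 × 1.75 = 1.96.
$10658.82 × 1.96 = $20891.2872 ≈ $20891.29.

$20891.29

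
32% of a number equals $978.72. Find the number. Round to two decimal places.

$3058.50

$978.72 ÷ 0.32 = $3058.50.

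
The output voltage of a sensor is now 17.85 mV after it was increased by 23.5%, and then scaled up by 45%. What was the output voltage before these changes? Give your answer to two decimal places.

Undoing the 45% increase: 17.85 ÷ 1.45 ≈ 12.310345.
Undoing the 23.5% increase: 12.310345 ÷ 1.235 ≈ 9.97 mV.

9.97 mV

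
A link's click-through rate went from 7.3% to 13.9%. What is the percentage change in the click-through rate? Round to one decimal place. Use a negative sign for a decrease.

The change is 13.9 − 7.3 = 6.6 percentage points.
Relative to the original 7.3%, that is 6.6 ÷ 7.3 ≈ 90.4%.

90.4%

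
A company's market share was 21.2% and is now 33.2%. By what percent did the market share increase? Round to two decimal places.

56.60%

The change is 33.2 − 21.2 = 12.0 percentage points.
Relative to the original 21.2%, that is 12.0 ÷ 21.2 ≈ 56.60%.
So the market share rose by 56.60%.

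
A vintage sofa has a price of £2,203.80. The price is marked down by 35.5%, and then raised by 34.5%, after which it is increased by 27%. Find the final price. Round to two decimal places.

£2,428.05

Each change multiplies by a factor: 0.645 × 1.345 × 1.27 = 1.10175675.
£2,203.80 × 1.10175675 = £2428.05152565 ≈ £2,428.05.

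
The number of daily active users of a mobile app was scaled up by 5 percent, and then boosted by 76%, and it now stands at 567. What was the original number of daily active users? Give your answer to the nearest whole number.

Undoing the 76% increase: 567 ÷ 1.76 ≈ 322.159091.
Undoing the 5% increase: 322.159091 ÷ 1.05 ≈ 307.

307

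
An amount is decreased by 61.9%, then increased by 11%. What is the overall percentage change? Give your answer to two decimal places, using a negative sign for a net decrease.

-57.71%

The combined multiplier is 0.381 × 1.11 = 0.42291.
That corresponds to a decrease of 57.71%.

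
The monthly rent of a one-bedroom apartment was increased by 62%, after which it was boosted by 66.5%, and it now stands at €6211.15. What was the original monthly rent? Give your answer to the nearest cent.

€2302.73

Undoing the 66.5% increase: €6211.15 ÷ 1.665 ≈ €3730.42042.
Undoing the 62% increase: €3730.42042 ÷ 1.62 ≈ €2302.73.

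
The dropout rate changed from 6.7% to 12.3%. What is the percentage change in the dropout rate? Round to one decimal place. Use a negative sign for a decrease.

The change is 12.3 − 6.7 = 5.6 percentage points.
Relative to the original 6.7%, that is 5.6 ÷ 6.7 ≈ 83.6%.

83.6%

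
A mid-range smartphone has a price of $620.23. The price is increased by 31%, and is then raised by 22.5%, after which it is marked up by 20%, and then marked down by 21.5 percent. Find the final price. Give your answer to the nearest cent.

Apply the 31% increase: $620.23 × 1.31 = $812.5013.
Apply the 22.5% increase: $812.5013 × 1.225 = $995.3140925.
20% increase: $995.3140925 × 1.2 = $1194.376911.
21.5% decrease: $1194.376911 × 0.785 = $937.585875135 ≈ $937.59.

$937.59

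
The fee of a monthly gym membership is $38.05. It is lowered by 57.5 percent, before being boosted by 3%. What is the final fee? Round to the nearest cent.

$16.66

After the 57.5% decrease: $38.05 × 0.425 = $16.17125.
3% increase: $16.17125 × 1.03 = $16.6563875 ≈ $16.66.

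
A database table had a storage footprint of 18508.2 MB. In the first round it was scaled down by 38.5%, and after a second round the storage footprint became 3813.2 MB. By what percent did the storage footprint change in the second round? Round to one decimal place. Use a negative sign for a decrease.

-66.5%

After the first round: 18508.2 × 0.615 = 11382.543.
Second-round multiplier: 3813.2 ÷ 11382.543 ≈ 0.335.
That is a change of -66.5%.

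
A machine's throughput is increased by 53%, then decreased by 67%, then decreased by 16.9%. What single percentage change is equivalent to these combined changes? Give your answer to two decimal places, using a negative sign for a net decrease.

A 53% increase multiplies by 1.53.
Then a 67% decrease: 1.53 × 0.33 = 0.5049.
Then a 16.9% decrease: 0.5049 × 0.831 = 0.4195719.
Overall factor 0.4195719, i.e. -58.04%.

-58.04%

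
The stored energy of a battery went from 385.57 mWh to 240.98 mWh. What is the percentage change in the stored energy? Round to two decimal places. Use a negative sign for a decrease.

Change: 240.98 − 385.57 = -144.59.
Relative to the original: -144.59 ÷ 385.57 ≈ -37.50%.

-37.50%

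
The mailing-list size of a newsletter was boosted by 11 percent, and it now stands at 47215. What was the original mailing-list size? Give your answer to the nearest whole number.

The overall multiplier applied was 1.11.
So the original mailing-list size was 47215 ÷ 1.11 ≈ 42536.

42536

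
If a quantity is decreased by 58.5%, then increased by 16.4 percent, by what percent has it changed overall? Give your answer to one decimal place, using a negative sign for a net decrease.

-51.7%

The combined multiplier is 0.415 × 1.164 = 0.48306.
That corresponds to a decrease of 51.7%.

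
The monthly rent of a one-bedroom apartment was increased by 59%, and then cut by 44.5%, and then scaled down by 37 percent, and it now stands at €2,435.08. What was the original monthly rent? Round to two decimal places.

Undoing the 37% decrease: €2,435.08 ÷ 0.63 ≈ €3865.206349.
Undoing the 44.5% decrease: €3865.206349 ÷ 0.555 ≈ €6964.335764.
Undoing the 59% increase: €6964.335764 ÷ 1.59 ≈ €4,380.09.

€4,380.09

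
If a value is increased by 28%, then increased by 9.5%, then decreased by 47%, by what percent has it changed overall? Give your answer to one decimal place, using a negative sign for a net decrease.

-25.7%

The combined multiplier is 1.28 × 1.095 × 0.53 = 0.742848.
That corresponds to a decrease of 25.7%.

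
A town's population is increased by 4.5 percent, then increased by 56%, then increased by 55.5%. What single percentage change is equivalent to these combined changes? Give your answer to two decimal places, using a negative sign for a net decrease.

153.50%

The combined multiplier is 1.045 × 1.56 × 1.555 = 2.534961.
That corresponds to an increase of 153.50%.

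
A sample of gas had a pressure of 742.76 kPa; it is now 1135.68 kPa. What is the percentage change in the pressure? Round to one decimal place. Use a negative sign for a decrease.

52.9%

Change: 1135.68 − 742.76 = 392.92.
Relative to the original: 392.92 ÷ 742.76 ≈ 52.9%.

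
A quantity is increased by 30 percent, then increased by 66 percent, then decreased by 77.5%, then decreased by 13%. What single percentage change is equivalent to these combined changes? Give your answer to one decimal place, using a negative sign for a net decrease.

A 30% increase multiplies by 1.3.
Then a 66% increase: 1.3 × 1.66 = 2.158.
Then a 77.5% decrease: 2.158 × 0.225 = 0.48555.
Then a 13% decrease: 0.48555 × 0.87 = 0.4224285.
Overall factor 0.4224285, i.e. -57.8%.

-57.8%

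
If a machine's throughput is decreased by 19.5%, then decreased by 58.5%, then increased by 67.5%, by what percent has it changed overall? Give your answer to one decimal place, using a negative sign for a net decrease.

The combined multiplier is 0.805 × 0.415 × 1.675 = 0.559575625.
That corresponds to a decrease of 44.0%.

-44.0%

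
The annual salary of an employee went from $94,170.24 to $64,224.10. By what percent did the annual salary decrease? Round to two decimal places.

31.80%

Change: $64,224.10 − $94,170.24 = -$29,946.14.
Relative to the original: -$29,946.14 ÷ $94,170.24 ≈ -31.80%.
So the annual salary decreased by 31.80%.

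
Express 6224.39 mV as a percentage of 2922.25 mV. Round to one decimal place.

6224.39 mV ÷ 2922.25 mV ≈ 213.0%.

213.0%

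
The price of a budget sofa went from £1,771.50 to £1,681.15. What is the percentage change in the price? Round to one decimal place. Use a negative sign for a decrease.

Change: £1,681.15 − £1,771.50 = -£90.35.
Relative to the original: -£90.35 ÷ £1,771.50 ≈ -5.1%.

-5.1%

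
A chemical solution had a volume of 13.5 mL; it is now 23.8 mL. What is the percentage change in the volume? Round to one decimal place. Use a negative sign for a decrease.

Change: 23.8 − 13.5 = 10.3.
Relative to the original: 10.3 ÷ 13.5 ≈ 76.3%.

76.3%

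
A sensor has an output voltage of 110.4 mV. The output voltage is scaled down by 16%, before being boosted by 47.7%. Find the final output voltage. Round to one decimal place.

After the 16% decrease: 110.4 × 0.84 = 92.736.
After the 47.7% increase: 92.736 × 1.477 = 136.971072 ≈ 137.0.

137.0 mV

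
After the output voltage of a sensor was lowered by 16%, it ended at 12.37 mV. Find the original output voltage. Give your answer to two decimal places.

The overall multiplier applied was 0.84.
So the original output voltage was 12.37 ÷ 0.84 ≈ 14.73 mV.

14.73 mV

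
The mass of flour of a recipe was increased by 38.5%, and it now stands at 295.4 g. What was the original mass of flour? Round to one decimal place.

The overall multiplier applied was 1.385.
So the original mass of flour was 295.4 ÷ 1.385 ≈ 213.3 g.

213.3 g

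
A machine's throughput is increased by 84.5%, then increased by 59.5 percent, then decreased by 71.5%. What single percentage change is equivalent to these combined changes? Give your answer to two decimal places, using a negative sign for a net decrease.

-16.13%

An 84.5% increase multiplies by 1.845.
Then a 59.5% increase: 1.845 × 1.595 = 2.942775.
Then a 71.5% decrease: 2.942775 × 0.285 = 0.838690875.
Overall factor 0.838690875, i.e. -16.13%.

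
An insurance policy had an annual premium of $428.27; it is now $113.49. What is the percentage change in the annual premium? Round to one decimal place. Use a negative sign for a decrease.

Change: $113.49 − $428.27 = -$314.78.
Relative to the original: -$314.78 ÷ $428.27 ≈ -73.5%.

-73.5%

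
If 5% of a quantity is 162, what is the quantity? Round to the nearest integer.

162 ÷ 0.05 = 3240.

3240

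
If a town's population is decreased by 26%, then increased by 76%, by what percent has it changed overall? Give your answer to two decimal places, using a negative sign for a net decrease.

The combined multiplier is 0.74 × 1.76 = 1.3024.
That corresponds to an increase of 30.24%.

30.24%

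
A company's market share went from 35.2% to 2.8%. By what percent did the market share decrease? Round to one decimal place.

92.0%

The change is 2.8 − 35.2 = -32.4 percentage points.
Relative to the original 35.2%, that is -32.4 ÷ 35.2 ≈ -92.0%.
So the market share fell by 92.0%.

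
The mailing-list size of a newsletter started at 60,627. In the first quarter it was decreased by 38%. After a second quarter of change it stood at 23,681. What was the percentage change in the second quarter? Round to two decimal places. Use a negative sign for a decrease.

After the first quarter: 60,627 × 0.62 = 37588.74.
Second-quarter multiplier: 23,681 ÷ 37588.74 ≈ 0.630002.
That is a change of -37.00%.

-37.00%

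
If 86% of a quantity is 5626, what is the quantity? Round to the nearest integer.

6542

5626 ÷ 0.86 ≈ 6542.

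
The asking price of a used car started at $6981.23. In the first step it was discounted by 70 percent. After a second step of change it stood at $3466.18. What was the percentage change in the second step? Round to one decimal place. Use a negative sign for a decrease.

65.5%

After the first step: $6981.23 × 0.3 = $2094.369.
Second-step multiplier: $3466.18 ÷ $2094.369 ≈ 1.655.
That is a change of 65.5%.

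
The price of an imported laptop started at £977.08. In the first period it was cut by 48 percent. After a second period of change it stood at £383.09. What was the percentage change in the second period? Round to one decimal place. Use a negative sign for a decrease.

-24.6%

After the first period: £977.08 × 0.52 = £508.0816.
Second-period multiplier: £383.09 ÷ £508.0816 ≈ 0.75399.
That is a change of -24.6%.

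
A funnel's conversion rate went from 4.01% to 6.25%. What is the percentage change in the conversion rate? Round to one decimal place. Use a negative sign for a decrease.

55.9%

The change is 6.25 − 4.01 = 2.24 percentage points.
Relative to the original 4.01%, that is 2.24 ÷ 4.01 ≈ 55.9%.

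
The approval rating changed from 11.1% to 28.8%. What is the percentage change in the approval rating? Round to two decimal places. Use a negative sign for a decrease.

159.46%

The change is 28.8 − 11.1 = 17.7 percentage points.
Relative to the original 11.1%, that is 17.7 ÷ 11.1 ≈ 159.46%.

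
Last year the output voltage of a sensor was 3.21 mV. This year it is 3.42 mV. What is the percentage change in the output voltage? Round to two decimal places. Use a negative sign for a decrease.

6.54%

Change: 3.42 − 3.21 = 0.21.
Relative to the original: 0.21 ÷ 3.21 ≈ 6.54%.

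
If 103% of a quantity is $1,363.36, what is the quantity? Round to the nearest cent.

$1,363.36 ÷ 1.03 ≈ $1,323.65.

$1,323.65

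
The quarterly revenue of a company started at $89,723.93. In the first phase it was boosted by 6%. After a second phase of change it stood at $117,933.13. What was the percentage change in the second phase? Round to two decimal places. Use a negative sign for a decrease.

24.00%

After the first phase: $89,723.93 × 1.06 = $95107.3658.
Second-phase multiplier: $117,933.13 ÷ $95107.3658 ≈ 1.24.
That is a change of 24.00%.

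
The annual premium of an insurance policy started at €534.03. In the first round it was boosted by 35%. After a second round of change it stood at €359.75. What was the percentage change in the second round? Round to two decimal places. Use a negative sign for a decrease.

After the first round: €534.03 × 1.35 = €720.9405.
Second-round multiplier: €359.75 ÷ €720.9405 ≈ 0.499001.
That is a change of -50.10%.

-50.10%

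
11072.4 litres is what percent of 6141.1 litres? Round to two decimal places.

11072.4 litres ÷ 6141.1 litres ≈ 180.30%.

180.30%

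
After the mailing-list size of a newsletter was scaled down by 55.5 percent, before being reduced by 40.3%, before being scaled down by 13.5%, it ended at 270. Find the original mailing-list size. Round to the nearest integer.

1,175

Undoing the 13.5% decrease: 270 ÷ 0.865 ≈ 312.138728.
Undoing the 40.3% decrease: 312.138728 ÷ 0.597 ≈ 522.845441.
Undoing the 55.5% decrease: 522.845441 ÷ 0.445 ≈ 1,175.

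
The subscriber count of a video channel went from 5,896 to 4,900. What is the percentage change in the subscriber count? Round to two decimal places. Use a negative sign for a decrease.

Change: 4,900 − 5,896 = -996.
Relative to the original: -996 ÷ 5,896 ≈ -16.89%.

-16.89%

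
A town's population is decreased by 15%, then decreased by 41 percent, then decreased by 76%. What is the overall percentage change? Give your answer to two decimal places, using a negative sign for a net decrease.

-87.96%

The combined multiplier is 0.85 × 0.59 × 0.24 = 0.12036.
That corresponds to a decrease of 87.96%.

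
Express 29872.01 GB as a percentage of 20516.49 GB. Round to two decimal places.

145.60%

29872.01 GB ÷ 20516.49 GB ≈ 145.60%.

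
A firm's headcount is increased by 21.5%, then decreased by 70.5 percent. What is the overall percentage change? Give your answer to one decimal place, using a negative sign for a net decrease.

The combined multiplier is 1.215 × 0.295 = 0.358425.
That corresponds to a decrease of 64.2%.

-64.2%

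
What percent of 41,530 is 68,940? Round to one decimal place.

166.0%

68,940 ÷ 41,530 ≈ 166.0%.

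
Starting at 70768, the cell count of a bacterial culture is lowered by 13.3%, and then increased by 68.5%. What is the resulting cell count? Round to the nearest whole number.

103385

Each change multiplies by a factor: 0.867 × 1.685 = 1.460895.
70768 × 1.460895 = 103384.61736 ≈ 103385.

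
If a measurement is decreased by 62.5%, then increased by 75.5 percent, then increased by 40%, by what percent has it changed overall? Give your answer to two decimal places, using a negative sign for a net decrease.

A 62.5% decrease multiplies by 0.375.
Then a 75.5% increase: 0.375 × 1.755 = 0.658125.
Then a 40% increase: 0.658125 × 1.4 = 0.921375.
Overall factor 0.921375, i.e. -7.86%.

-7.86%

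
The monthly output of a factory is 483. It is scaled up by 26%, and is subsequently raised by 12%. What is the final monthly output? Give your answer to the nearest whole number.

26% increase: 483 × 1.26 = 608.58.
After the 12% increase: 608.58 × 1.12 = 681.6096 ≈ 682.

682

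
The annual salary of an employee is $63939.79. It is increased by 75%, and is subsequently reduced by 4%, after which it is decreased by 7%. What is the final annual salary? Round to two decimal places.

Each change multiplies by a factor: 1.75 × 0.96 × 0.93 = 1.5624.
$63939.79 × 1.5624 = $99899.527896 ≈ $99899.53.

$99899.53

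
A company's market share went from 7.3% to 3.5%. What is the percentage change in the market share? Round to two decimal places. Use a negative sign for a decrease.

-52.05%

The change is 3.5 − 7.3 = -3.8 percentage points.
Relative to the original 7.3%, that is -3.8 ÷ 7.3 ≈ -52.05%.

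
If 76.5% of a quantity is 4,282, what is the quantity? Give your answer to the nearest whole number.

4,282 ÷ 0.765 ≈ 5,597.

5,597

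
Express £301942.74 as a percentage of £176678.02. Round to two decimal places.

£301942.74 ÷ £176678.02 ≈ 170.90%.

170.90%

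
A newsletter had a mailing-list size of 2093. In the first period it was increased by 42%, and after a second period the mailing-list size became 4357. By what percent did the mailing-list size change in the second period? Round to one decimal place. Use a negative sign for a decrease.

46.6%

After the first period: 2093 × 1.42 = 2972.06.
Second-period multiplier: 4357 ÷ 2972.06 ≈ 1.46599.
That is a change of 46.6%.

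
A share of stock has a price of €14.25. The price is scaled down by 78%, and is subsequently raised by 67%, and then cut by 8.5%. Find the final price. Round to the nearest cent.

Each change multiplies by a factor: 0.22 × 1.67 × 0.915 = 0.336171.
€14.25 × 0.336171 = €4.79043675 ≈ €4.79.

€4.79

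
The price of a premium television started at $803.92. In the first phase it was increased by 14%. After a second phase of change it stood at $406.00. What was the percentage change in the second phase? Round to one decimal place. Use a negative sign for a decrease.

After the first phase: $803.92 × 1.14 = $916.4688.
Second-phase multiplier: $406.00 ÷ $916.4688 ≈ 0.443.
That is a change of -55.7%.

-55.7%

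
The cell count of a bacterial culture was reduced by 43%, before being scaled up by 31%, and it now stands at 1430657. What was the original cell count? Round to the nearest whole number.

The overall multiplier applied was 0.57 × 1.31 = 0.7467.
So the original cell count was 1430657 ÷ 0.7467 ≈ 1915973.

1915973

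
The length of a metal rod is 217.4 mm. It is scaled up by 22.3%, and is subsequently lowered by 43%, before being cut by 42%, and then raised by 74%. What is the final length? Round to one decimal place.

152.9 mm

After the 22.3% increase: 217.4 × 1.223 = 265.8802.
After the 43% decrease: 265.8802 × 0.57 = 151.551714.
Apply the 42% decrease: 151.551714 × 0.58 = 87.89999412.
Apply the 74% increase: 87.89999412 × 1.74 = 152.9459897688 ≈ 152.9.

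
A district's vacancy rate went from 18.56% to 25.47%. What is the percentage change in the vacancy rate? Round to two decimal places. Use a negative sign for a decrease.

The change is 25.47 − 18.56 = 6.91 percentage points.
Relative to the original 18.56%, that is 6.91 ÷ 18.56 ≈ 37.23%.

37.23%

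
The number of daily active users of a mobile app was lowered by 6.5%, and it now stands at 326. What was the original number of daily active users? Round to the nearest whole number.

The overall multiplier applied was 0.935.
So the original number of daily active users was 326 ÷ 0.935 ≈ 349.

349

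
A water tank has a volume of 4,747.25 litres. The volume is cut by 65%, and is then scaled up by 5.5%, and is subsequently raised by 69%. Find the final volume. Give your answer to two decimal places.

2,962.44 litres

Each change multiplies by a factor: 0.35 × 1.055 × 1.69 = 0.6240325.
4,747.25 × 0.6240325 = 2962.438285625 ≈ 2,962.44.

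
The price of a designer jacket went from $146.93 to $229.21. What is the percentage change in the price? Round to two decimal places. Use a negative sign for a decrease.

56.00%

Change: $229.21 − $146.93 = $82.28.
Relative to the original: $82.28 ÷ $146.93 ≈ 56.00%.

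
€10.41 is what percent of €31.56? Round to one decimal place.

33.0%

€10.41 ÷ €31.56 ≈ 33.0%.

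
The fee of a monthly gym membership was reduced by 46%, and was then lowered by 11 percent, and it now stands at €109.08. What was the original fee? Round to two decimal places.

Undoing the 11% decrease: €109.08 ÷ 0.89 ≈ €122.561798.
Undoing the 46% decrease: €122.561798 ÷ 0.54 ≈ €226.97.

€226.97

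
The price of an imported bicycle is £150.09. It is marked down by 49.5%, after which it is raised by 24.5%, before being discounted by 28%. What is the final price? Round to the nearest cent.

Apply the 49.5% decrease: £150.09 × 0.505 = £75.79545.
After the 24.5% increase: £75.79545 × 1.245 = £94.36533525.
Apply the 28% decrease: £94.36533525 × 0.72 = £67.94304138 ≈ £67.94.

£67.94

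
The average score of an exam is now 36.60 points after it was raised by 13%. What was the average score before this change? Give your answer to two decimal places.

32.39 points

The overall multiplier applied was 1.13.
So the original average score was 36.60 ÷ 1.13 ≈ 32.39 points.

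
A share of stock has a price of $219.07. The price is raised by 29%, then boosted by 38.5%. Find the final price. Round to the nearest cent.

Each change multiplies by a factor: 1.29 × 1.385 = 1.78665.
$219.07 × 1.78665 = $391.4014155 ≈ $391.40.

$391.40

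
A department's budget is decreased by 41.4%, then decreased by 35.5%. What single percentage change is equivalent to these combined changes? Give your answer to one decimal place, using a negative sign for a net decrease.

-62.2%

A 41.4% decrease multiplies by 0.586.
Then a 35.5% decrease: 0.586 × 0.645 = 0.37797.
Overall factor 0.37797, i.e. -62.2%.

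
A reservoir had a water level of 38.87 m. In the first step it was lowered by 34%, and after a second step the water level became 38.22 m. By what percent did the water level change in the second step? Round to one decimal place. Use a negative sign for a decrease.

49.0%

After the first step: 38.87 × 0.66 = 25.6542.
Second-step multiplier: 38.22 ÷ 25.6542 ≈ 1.48981.
That is a change of 49.0%.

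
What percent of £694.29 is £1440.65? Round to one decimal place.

207.5%

£1440.65 ÷ £694.29 ≈ 207.5%.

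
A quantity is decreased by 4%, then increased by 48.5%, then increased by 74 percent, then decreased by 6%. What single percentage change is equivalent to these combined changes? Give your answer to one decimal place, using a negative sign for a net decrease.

A 4% decrease multiplies by 0.96.
Then a 48.5% increase: 0.96 × 1.485 = 1.4256.
Then a 74% increase: 1.4256 × 1.74 = 2.480544.
Then a 6% decrease: 2.480544 × 0.94 = 2.33171136.
Overall factor 2.33171136, i.e. 133.2%.

133.2%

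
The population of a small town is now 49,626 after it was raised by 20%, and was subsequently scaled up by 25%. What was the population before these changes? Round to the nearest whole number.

33,084

The overall multiplier applied was 1.2 × 1.25 = 1.5.
So the original population was 49,626 ÷ 1.5 = 33,084.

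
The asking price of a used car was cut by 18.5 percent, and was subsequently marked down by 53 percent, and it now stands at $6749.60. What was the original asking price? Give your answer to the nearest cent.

$17620.68

The overall multiplier applied was 0.815 × 0.47 = 0.38305.
So the original asking price was $6749.60 ÷ 0.38305 ≈ $17620.68.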